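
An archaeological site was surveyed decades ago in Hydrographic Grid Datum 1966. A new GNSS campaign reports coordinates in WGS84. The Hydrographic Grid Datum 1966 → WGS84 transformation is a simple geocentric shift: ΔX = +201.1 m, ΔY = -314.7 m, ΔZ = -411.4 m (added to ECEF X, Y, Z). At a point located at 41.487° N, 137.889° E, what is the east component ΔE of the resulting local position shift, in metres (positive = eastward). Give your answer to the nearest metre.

ΔE = 99 m

The local east axis at (φ, λ) is (−sin λ, cos λ, 0), so ΔE = −sin(137.889°)·201.1 + cos(137.889°)·(-314.7) = 98.61 m.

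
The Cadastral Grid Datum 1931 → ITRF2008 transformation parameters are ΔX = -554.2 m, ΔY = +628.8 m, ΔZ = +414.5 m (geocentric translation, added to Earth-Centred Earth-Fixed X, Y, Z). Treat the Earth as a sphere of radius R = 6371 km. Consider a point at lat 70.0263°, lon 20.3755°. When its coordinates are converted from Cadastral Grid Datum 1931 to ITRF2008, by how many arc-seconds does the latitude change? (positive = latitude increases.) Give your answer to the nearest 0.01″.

Δφ = 13.73″

sin φ = 0.939850, cos φ = 0.341589, sin λ = 0.348171, cos λ = 0.937431.
North component: ΔN = −sin φ cos λ·ΔX − sin φ sin λ·ΔY + cos φ·ΔZ = −(0.939850)(0.937431)(-554.2) − (0.939850)(0.348171)(628.8) + (0.341589)(414.5) = 424.10 m.
1° of latitude spans πR/180 = 111195 m, so Δφ = 424.10 / 111195 × 3600 = 13.731″.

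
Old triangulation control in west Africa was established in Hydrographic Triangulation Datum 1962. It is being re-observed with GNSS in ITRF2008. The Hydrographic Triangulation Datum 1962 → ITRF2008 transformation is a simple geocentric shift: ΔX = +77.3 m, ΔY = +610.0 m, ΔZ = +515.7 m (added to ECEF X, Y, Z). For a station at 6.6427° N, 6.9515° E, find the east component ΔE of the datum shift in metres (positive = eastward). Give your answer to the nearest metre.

ΔE = 596 m

The local east axis at (φ, λ) is (−sin λ, cos λ, 0), so ΔE = −sin(6.9515°)·77.3 + cos(6.9515°)·610.0 = 596.16 m.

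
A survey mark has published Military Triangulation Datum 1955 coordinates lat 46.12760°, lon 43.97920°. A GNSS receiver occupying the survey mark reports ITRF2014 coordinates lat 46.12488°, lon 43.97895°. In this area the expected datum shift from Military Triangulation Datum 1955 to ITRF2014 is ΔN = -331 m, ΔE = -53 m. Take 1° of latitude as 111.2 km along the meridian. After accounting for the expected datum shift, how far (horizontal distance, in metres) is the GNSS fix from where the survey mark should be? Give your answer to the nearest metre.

Observed coordinate differences: Δφ = -0.00272°, Δλ = -0.00025°.
Converting to metres (1° lat = 111200 m, cos φ = 0.693055): observed ΔN = -302.5 m, observed ΔE = -19.3 m.
Subtracting the expected shift leaves a residual of -302.5 − (-331) = 28.5 m north and -19.3 − (-53) = 33.7 m east.
Residual distance = √(28.5² + 33.7²) = 44.2 m.

44 m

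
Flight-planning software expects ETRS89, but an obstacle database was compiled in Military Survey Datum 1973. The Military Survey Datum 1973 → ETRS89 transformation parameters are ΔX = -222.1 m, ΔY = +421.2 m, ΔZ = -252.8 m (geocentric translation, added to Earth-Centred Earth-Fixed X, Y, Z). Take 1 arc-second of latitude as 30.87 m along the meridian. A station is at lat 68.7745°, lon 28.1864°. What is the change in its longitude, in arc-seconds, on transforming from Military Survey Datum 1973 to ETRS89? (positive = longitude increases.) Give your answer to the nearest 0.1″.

Δλ = 42.6″

sin φ = 0.932163, cos φ = 0.362039, sin λ = 0.472342, cos λ = 0.881416.
East component: ΔE = −sin λ·ΔX + cos λ·ΔY = −(0.472342)(-222.1) + (0.881416)(421.2) = 476.16 m.
1° of latitude spans 3600 × 30.87 = 111132 m; at latitude φ, 1° of longitude spans that × cos φ = 40234.2 m, so Δλ = 476.16 / 40234.2 × 3600 = 42.605″.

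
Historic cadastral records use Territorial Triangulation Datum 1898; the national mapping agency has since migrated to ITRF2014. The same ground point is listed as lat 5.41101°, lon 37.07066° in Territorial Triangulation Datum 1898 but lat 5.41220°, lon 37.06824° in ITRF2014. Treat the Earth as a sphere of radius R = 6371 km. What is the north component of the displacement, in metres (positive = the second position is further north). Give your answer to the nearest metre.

ΔN = 132 m

Δφ = 5.41220° − 5.41101° = +0.00119°; Δλ = 37.06824° − 37.07066° = -0.00242°.
1° along a meridian = πR/180 = 111195 m.
ΔN = Δφ × 111195 = 132.3 m; ΔE = Δλ × 111195 × cos(5.41101°) = -0.00242 × 111195 × 0.995544 = -267.9 m.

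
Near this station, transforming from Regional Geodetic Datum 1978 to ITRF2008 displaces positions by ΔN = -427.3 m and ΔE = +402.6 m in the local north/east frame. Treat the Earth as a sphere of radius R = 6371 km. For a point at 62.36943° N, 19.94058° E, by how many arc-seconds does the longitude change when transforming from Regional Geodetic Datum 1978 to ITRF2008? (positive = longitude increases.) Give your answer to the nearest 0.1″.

Δλ = 28.1″

At latitude 62.36943°, cos φ = 0.463769.
One radian of longitude at latitude φ spans R cos φ, so Δλ = ΔE / (R cos φ) = 402.6 / (6371000 × 0.463769) = 1.3626e-04 rad = 28.105″.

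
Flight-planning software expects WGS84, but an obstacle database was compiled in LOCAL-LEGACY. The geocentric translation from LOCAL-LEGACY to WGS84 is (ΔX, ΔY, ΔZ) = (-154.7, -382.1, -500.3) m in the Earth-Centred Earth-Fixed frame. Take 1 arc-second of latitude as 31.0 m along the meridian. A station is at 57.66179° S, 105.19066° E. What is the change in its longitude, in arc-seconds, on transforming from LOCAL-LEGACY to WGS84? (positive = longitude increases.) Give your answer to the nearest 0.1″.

sin φ = -0.844905, cos φ = 0.534916, sin λ = 0.965059, cos λ = -0.262032.
East component: ΔE = −sin λ·ΔX + cos λ·ΔY = −(0.965059)(-154.7) + (-0.262032)(-382.1) = 249.42 m.
1° of latitude spans 3600 × 31.00 = 111600 m; at latitude φ, 1° of longitude spans that × cos φ = 59696.6 m, so Δλ = 249.42 / 59696.6 × 3600 = 15.041″.

Δλ = 15.0″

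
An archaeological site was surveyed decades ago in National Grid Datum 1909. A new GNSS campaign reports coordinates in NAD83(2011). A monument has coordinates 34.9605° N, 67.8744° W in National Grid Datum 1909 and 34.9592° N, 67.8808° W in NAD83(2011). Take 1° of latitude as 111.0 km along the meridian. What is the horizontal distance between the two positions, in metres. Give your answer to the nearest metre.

600 m

Δφ = 34.9592° − 34.9605° = -0.0013°; Δλ = -67.8808° − -67.8744° = -0.0064°.
ΔN = Δφ × 111000 = -144.3 m; ΔE = Δλ × 111000 × cos(34.9605°) = -0.0064 × 111000 × 0.819547 = -582.2 m.
Distance = √(ΔE² + ΔN²) = √((-582.2)² + (-144.3)²) = 599.8 m.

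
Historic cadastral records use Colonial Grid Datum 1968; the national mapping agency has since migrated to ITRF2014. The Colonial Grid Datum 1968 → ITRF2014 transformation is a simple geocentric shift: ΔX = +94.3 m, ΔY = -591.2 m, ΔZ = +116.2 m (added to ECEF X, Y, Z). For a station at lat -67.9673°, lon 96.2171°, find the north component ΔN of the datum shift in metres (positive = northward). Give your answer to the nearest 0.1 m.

ΔN = -510.7 m

The local north axis is (−sin φ cos λ, −sin φ sin λ, cos φ), giving ΔN = -9.467 − 544.802 + 43.591 = -510.68 m.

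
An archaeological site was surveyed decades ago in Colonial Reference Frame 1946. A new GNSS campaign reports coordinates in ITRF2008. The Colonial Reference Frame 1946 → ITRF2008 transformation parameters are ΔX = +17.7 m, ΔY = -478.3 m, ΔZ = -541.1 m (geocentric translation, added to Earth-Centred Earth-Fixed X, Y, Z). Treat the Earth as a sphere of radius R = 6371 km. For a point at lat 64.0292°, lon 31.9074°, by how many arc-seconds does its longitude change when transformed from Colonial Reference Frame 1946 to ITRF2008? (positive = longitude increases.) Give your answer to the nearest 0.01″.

sin φ = 0.899017, cos φ = 0.437913, sin λ = 0.528548, cos λ = 0.848903.
East component: ΔE = −sin λ·ΔX + cos λ·ΔY = −(0.528548)(17.7) + (0.848903)(-478.3) = -415.39 m.
1° of latitude spans πR/180 = 111195 m; at latitude φ, 1° of longitude spans that × cos φ = 48693.7 m, so Δλ = -415.39 / 48693.7 × 3600 = -30.710″.

Δλ = -30.71″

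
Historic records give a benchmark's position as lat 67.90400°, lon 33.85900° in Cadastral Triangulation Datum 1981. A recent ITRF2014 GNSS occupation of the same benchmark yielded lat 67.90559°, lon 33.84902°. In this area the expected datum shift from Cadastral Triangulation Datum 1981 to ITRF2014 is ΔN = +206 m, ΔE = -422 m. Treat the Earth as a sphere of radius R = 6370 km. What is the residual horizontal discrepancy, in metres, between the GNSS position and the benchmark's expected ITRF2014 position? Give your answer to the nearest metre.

30 m

Observed coordinate differences: Δφ = +0.00159°, Δλ = -0.00998°.
Converting to metres (1° lat = 111177 m, cos φ = 0.376160): observed ΔN = 176.8 m, observed ΔE = -417.4 m.
Subtracting the expected shift leaves a residual of 176.8 − (206) = -29.2 m north and -417.4 − (-422) = 4.6 m east.
Residual distance = √((-29.2)² + 4.6²) = 29.6 m.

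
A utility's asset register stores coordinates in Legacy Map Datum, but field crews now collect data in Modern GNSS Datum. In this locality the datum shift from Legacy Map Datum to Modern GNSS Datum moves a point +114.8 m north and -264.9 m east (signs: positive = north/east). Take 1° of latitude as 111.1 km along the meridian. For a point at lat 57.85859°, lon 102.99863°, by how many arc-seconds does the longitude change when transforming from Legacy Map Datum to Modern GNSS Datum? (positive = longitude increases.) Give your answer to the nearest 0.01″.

Δλ = -16.13″

At latitude 57.85859°, cos φ = 0.532011.
1° of longitude at this latitude = 111.1 × cos φ = 59.11 km, so Δλ = -264.9 / 59106.4 = -0.0044817° = -16.134″.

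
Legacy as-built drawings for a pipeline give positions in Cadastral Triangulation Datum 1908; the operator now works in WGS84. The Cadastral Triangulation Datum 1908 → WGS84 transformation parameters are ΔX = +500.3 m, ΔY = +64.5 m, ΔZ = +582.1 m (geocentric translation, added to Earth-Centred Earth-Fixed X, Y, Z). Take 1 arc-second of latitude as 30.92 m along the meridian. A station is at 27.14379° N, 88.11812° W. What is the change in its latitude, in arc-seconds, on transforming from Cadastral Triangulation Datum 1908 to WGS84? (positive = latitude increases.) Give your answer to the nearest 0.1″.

sin φ = 0.456225, cos φ = 0.889864, sin λ = -0.999461, cos λ = 0.032839.
North component: ΔN = −sin φ cos λ·ΔX − sin φ sin λ·ΔY + cos φ·ΔZ = −(0.456225)(0.032839)(500.3) − (0.456225)(-0.999461)(64.5) + (0.889864)(582.1) = 539.91 m.
1° of latitude spans 3600 × 30.92 = 111312 m, so Δφ = 539.91 / 111312 × 3600 = 17.461″.

Δφ = 17.5″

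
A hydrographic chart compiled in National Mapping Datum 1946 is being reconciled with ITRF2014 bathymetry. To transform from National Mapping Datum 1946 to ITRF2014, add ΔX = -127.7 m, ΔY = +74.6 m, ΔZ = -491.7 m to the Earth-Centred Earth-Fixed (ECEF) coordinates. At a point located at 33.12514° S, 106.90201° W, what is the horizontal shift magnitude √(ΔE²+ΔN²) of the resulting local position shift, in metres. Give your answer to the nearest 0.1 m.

453.9 m

At φ = -33.12514°, λ = -106.90201°: sin φ = -0.546469, cos φ = 0.837479, sin λ = -0.956803, cos λ = -0.290736.
ΔE = −sin λ·ΔX + cos λ·ΔY = −(-0.956803)·(-127.7) + (-0.290736)·(74.6) = -143.87 m.
ΔN = −sin φ cos λ·ΔX − sin φ sin λ·ΔY + cos φ·ΔZ = −(-0.546469)(-0.290736)(-127.7) − (-0.546469)(-0.956803)(74.6) + (0.837479)(-491.7) = -430.51 m.
Horizontal magnitude = √(ΔE² + ΔN²) = √((-143.87)² + (-430.51)²) = 453.91 m.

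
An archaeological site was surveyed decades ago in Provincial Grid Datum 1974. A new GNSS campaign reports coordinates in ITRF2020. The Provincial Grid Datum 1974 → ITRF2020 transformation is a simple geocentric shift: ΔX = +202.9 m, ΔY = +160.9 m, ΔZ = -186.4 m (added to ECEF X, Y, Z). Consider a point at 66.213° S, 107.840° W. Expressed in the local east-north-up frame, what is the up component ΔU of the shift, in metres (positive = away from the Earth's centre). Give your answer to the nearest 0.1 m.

At φ = -66.213°, λ = -107.840°: sin φ = -0.915051, cos φ = 0.403338, sin λ = -0.951916, cos λ = -0.306360.
ΔU = cos φ cos λ·ΔX + cos φ sin λ·ΔY + sin φ·ΔZ = (0.403338)(-0.306360)(202.9) + (0.403338)(-0.951916)(160.9) + (-0.915051)(-186.4) = 83.72 m.

ΔU = 83.7 m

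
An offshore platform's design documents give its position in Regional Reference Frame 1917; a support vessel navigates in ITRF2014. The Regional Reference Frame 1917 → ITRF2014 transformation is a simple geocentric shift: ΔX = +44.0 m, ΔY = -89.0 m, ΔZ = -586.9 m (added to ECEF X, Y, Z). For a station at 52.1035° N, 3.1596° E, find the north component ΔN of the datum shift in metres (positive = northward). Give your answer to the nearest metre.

ΔN = -391 m

At φ = 52.1035°, λ = 3.1596°: sin φ = 0.789122, cos φ = 0.614237, sin λ = 0.055117, cos λ = 0.998480.
ΔN = −sin φ cos λ·ΔX − sin φ sin λ·ΔY + cos φ·ΔZ = −(0.789122)(0.998480)(44.0) − (0.789122)(0.055117)(-89.0) + (0.614237)(-586.9) = -391.29 m.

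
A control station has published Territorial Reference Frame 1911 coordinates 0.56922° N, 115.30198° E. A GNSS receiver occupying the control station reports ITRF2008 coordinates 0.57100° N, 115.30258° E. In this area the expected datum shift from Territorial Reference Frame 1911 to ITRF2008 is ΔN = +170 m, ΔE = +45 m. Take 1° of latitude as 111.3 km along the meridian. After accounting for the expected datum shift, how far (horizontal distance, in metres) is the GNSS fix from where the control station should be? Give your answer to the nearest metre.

Observed coordinate differences: Δφ = +0.00178°, Δλ = +0.00060°.
Converting to metres (1° lat = 111300 m, cos φ = 0.999951): observed ΔN = 198.1 m, observed ΔE = 66.8 m.
Subtracting the expected shift leaves a residual of 198.1 − (170) = 28.1 m north and 66.8 − (45) = 21.8 m east.
Residual distance = √(28.1² + 21.8²) = 35.6 m.

36 m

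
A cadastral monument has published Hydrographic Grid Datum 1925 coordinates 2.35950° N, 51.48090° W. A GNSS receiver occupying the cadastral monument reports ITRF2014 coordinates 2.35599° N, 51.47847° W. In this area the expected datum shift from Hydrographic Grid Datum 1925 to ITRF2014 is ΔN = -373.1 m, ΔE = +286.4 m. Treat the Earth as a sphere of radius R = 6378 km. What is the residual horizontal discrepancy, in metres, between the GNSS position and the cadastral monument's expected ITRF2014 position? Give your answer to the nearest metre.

24 m

Observed coordinate differences: Δφ = -0.00351°, Δλ = +0.00243°.
Converting to metres (1° lat = 111317 m, cos φ = 0.999152): observed ΔN = -390.7 m, observed ΔE = 270.3 m.
Subtracting the expected shift leaves a residual of -390.7 − (-373.1) = -17.6 m north and 270.3 − (286.4) = -16.1 m east.
Residual distance = √((-17.6)² + (-16.1)²) = 23.9 m.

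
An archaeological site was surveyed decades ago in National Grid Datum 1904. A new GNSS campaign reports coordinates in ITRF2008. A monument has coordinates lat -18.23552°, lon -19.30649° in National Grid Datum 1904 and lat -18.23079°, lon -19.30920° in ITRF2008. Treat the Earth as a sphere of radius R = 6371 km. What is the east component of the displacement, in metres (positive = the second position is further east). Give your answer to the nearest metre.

Δφ = -18.23079° − -18.23552° = +0.00473°; Δλ = -19.30920° − -19.30649° = -0.00271°.
1° along a meridian = πR/180 = 111195 m.
ΔN = Δφ × 111195 = 526.0 m; ΔE = Δλ × 111195 × cos(-18.23552°) = -0.00271 × 111195 × 0.949778 = -286.2 m.

ΔE = -286 m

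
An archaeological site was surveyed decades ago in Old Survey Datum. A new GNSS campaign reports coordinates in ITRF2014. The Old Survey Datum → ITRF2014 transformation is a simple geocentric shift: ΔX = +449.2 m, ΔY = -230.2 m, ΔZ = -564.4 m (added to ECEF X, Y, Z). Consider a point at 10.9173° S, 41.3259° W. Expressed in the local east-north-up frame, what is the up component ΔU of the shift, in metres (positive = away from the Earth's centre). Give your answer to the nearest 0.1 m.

The local up (radial) axis is (cos φ cos λ, cos φ sin λ, sin φ), giving ΔU = 331.229 + 149.259 + 106.893 = 587.38 m.

ΔU = 587.4 m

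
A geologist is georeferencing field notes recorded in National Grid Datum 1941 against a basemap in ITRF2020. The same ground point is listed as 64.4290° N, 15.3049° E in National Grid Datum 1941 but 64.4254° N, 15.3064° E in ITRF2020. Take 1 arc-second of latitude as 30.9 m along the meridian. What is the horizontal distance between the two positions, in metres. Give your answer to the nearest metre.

407 m

Δφ = 64.4254° − 64.4290° = -0.0036°; Δλ = 15.3064° − 15.3049° = +0.0015°.
1° of latitude = 3600 × 30.90 = 111240 m.
ΔN = Δφ × 111240 = -400.5 m; ΔE = Δλ × 111240 × cos(64.4290°) = +0.0015 × 111240 × 0.431629 = 72.0 m.
Distance = √(ΔE² + ΔN²) = √(72.0² + (-400.5)²) = 406.9 m.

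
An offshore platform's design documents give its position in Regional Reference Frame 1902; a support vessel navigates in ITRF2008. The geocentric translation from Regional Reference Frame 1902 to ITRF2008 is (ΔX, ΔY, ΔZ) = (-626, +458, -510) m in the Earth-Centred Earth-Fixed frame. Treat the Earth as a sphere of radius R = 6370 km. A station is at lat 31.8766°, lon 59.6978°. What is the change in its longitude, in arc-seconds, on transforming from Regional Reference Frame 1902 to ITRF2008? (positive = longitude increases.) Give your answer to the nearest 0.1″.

Δλ = 29.4″

sin φ = 0.528092, cos φ = 0.849187, sin λ = 0.863376, cos λ = 0.504561.
East component: ΔE = −sin λ·ΔX + cos λ·ΔY = −(0.863376)(-626) + (0.504561)(458) = 771.56 m.
1° of latitude spans πR/180 = 111177 m; at latitude φ, 1° of longitude spans that × cos φ = 94410.5 m, so Δλ = 771.56 / 94410.5 × 3600 = 29.421″.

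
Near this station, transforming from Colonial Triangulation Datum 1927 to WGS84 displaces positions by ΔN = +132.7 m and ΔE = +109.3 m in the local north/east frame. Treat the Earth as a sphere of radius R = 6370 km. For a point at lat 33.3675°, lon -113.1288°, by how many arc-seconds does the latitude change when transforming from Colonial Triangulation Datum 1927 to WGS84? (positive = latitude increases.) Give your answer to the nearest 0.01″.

Δφ = 4.30″

On a sphere of radius R, 1 rad of latitude = R, so Δφ = ΔN / R = 132.7 / 6370000 = 2.0832e-05 rad = 4.297″.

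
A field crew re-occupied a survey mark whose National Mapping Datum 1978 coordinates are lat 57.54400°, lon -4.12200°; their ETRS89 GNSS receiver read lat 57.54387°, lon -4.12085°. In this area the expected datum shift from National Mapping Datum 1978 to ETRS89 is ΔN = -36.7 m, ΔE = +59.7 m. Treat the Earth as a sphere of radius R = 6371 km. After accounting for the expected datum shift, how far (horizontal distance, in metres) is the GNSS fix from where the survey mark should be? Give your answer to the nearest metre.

24 m

Observed coordinate differences: Δφ = -0.00013°, Δλ = +0.00115°.
Converting to metres (1° lat = 111195 m, cos φ = 0.536652): observed ΔN = -14.5 m, observed ΔE = 68.6 m.
Subtracting the expected shift leaves a residual of -14.5 − (-36.7) = 22.2 m north and 68.6 − (59.7) = 8.9 m east.
Residual distance = √(22.2² + 8.9²) = 24.0 m.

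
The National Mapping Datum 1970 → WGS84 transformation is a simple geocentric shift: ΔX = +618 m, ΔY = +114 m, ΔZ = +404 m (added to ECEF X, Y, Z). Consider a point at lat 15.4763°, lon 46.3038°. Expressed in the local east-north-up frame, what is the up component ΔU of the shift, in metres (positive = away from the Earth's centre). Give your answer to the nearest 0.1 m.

At φ = 15.4763°, λ = 46.3038°: sin φ = 0.266840, cos φ = 0.963741, sin λ = 0.723013, cos λ = 0.690834.
ΔU = cos φ cos λ·ΔX + cos φ sin λ·ΔY + sin φ·ΔZ = (0.963741)(0.690834)(618) + (0.963741)(0.723013)(114) + (0.266840)(404) = 598.69 m.

ΔU = 598.7 m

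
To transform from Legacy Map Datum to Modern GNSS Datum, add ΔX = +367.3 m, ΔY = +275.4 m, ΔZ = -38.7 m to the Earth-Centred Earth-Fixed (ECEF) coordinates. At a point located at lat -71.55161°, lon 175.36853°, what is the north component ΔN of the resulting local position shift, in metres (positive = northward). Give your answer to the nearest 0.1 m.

The local north axis is (−sin φ cos λ, −sin φ sin λ, cos φ), giving ΔN = -347.286 + 21.095 − 12.247 = -338.44 m.

ΔN = -338.4 m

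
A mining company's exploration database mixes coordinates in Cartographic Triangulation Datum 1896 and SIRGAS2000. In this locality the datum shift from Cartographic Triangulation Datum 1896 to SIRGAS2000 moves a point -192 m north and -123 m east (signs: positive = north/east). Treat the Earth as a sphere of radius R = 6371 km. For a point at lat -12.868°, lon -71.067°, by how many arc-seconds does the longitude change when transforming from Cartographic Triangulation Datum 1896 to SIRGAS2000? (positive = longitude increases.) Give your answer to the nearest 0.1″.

Δλ = -4.1″

At latitude -12.868°, cos φ = 0.974886.
One radian of longitude at latitude φ spans R cos φ, so Δλ = ΔE / (R cos φ) = -123.0 / (6371000 × 0.974886) = -1.9804e-05 rad = -4.085″.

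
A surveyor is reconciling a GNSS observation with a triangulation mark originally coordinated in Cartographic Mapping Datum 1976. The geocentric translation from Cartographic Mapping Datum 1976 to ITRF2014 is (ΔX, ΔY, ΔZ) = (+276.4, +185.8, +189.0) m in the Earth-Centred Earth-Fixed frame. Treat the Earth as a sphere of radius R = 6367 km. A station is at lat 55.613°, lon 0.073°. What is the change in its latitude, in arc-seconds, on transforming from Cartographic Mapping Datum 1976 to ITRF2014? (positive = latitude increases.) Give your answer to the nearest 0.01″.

sin φ = 0.825242, cos φ = 0.564780, sin λ = 0.001274, cos λ = 0.999999.
North component: ΔN = −sin φ cos λ·ΔX − sin φ sin λ·ΔY + cos φ·ΔZ = −(0.825242)(0.999999)(276.4) − (0.825242)(0.001274)(185.8) + (0.564780)(189.0) = -121.55 m.
1° of latitude spans πR/180 = 111125 m, so Δφ = -121.55 / 111125 × 3600 = -3.938″.

Δφ = -3.94″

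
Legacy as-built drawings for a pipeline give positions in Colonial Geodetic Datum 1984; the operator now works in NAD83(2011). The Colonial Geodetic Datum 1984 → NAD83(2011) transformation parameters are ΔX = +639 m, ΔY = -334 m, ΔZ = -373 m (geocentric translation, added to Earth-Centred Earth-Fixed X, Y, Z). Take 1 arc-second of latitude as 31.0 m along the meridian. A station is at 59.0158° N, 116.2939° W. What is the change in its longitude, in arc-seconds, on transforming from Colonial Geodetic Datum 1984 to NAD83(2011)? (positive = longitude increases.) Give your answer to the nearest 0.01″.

Δλ = 45.17″

sin φ = 0.857309, cos φ = 0.514802, sin λ = -0.896534, cos λ = -0.442976.
East component: ΔE = −sin λ·ΔX + cos λ·ΔY = −(-0.896534)(639) + (-0.442976)(-334) = 720.84 m.
1° of latitude spans 3600 × 31.00 = 111600 m; at latitude φ, 1° of longitude spans that × cos φ = 57451.9 m, so Δλ = 720.84 / 57451.9 × 3600 = 45.169″.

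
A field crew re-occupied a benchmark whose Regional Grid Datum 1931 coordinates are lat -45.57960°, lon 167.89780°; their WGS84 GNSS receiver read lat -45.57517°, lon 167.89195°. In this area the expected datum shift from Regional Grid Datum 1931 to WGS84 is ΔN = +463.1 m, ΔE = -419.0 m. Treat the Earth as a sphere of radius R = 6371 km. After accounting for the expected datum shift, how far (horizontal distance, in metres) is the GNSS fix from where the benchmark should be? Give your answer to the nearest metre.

47 m

Observed coordinate differences: Δφ = +0.00443°, Δλ = -0.00585°.
Converting to metres (1° lat = 111195 m, cos φ = 0.699918): observed ΔN = 492.6 m, observed ΔE = -455.3 m.
Subtracting the expected shift leaves a residual of 492.6 − (463.1) = 29.5 m north and -455.3 − (-419.0) = -36.3 m east.
Residual distance = √(29.5² + (-36.3)²) = 46.8 m.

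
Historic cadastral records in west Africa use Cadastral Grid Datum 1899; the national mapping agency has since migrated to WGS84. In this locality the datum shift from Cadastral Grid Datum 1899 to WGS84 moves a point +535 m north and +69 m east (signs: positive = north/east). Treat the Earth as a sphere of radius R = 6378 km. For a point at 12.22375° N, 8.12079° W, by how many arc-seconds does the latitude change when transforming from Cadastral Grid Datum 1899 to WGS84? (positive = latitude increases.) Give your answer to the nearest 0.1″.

Δφ = 17.3″

On a sphere of radius R, 1 rad of latitude = R, so Δφ = ΔN / R = 535.0 / 6378000 = 8.3882e-05 rad = 17.302″.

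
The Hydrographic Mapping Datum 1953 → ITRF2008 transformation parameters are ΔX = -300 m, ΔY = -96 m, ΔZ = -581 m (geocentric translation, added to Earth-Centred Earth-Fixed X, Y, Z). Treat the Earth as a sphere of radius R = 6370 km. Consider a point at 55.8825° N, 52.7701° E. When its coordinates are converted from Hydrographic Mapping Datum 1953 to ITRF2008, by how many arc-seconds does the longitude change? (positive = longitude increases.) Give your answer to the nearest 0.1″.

Δλ = 10.4″

sin φ = 0.827889, cos φ = 0.560892, sin λ = 0.796214, cos λ = 0.605015.
East component: ΔE = −sin λ·ΔX + cos λ·ΔY = −(0.796214)(-300) + (0.605015)(-96) = 180.78 m.
1° of latitude spans πR/180 = 111177 m; at latitude φ, 1° of longitude spans that × cos φ = 62358.5 m, so Δλ = 180.78 / 62358.5 × 3600 = 10.437″.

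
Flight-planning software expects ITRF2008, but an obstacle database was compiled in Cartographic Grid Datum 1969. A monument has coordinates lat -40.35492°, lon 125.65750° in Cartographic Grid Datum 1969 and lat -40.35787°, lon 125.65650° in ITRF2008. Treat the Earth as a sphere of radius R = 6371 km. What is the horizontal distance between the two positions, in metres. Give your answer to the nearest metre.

339 m

Δφ = -40.35787° − -40.35492° = -0.00295°; Δλ = 125.65650° − 125.65750° = -0.00100°.
1° along a meridian = πR/180 = 111195 m.
ΔN = Δφ × 111195 = -328.0 m; ΔE = Δλ × 111195 × cos(-40.35492°) = -0.00100 × 111195 × 0.762048 = -84.7 m.
Distance = √(ΔE² + ΔN²) = √((-84.7)² + (-328.0)²) = 338.8 m.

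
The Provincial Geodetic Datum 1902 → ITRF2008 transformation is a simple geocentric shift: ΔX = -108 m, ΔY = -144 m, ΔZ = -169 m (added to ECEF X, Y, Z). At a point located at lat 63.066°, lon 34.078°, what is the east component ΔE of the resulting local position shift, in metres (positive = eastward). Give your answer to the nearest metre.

ΔE = -59 m

At φ = 63.066°, λ = 34.078°: sin φ = 0.891529, cos φ = 0.452964, sin λ = 0.560321, cos λ = 0.828276.
ΔE = −sin λ·ΔX + cos λ·ΔY = −(0.560321)·(-108) + (0.828276)·(-144) = -58.76 m.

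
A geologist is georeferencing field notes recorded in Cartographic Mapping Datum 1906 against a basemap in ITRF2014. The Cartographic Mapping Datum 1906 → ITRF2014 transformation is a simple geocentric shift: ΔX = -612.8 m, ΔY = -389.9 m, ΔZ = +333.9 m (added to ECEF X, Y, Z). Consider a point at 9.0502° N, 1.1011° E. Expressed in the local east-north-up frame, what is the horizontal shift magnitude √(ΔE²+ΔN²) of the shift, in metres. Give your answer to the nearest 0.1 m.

The local east axis at (φ, λ) is (−sin λ, cos λ, 0), so ΔE = −sin(1.1011°)·(-612.8) + cos(1.1011°)·(-389.9) = -378.05 m.
The local north axis is (−sin φ cos λ, −sin φ sin λ, cos φ), giving ΔN = 96.376 + 1.179 + 329.743 = 427.30 m.
Horizontal magnitude = √(ΔE² + ΔN²) = √((-378.05)² + 427.30²) = 570.53 m.

570.5 m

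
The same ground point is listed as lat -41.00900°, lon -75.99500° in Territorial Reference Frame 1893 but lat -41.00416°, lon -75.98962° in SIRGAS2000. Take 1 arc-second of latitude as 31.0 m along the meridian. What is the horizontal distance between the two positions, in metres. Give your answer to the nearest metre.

705 m

Δφ = -41.00416° − -41.00900° = +0.00484°; Δλ = -75.98962° − -75.99500° = +0.00538°.
1° of latitude = 3600 × 31.00 = 111600 m.
ΔN = Δφ × 111600 = 540.1 m; ΔE = Δλ × 111600 × cos(-41.00900°) = +0.00538 × 111600 × 0.754607 = 453.1 m.
Distance = √(ΔE² + ΔN²) = √(453.1² + 540.1²) = 705.0 m.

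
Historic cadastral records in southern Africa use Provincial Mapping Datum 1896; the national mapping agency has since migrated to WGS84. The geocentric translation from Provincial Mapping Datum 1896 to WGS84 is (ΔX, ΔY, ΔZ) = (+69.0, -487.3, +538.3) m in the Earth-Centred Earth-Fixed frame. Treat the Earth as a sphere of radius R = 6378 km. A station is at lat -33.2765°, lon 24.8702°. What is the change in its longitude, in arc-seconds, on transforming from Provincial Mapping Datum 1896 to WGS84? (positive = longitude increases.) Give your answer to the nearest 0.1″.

Δλ = -18.2″

sin φ = -0.548680, cos φ = 0.836032, sin λ = 0.420564, cos λ = 0.907263.
East component: ΔE = −sin λ·ΔX + cos λ·ΔY = −(0.420564)(69.0) + (0.907263)(-487.3) = -471.13 m.
1° of latitude spans πR/180 = 111317 m; at latitude φ, 1° of longitude spans that × cos φ = 93064.7 m, so Δλ = -471.13 / 93064.7 × 3600 = -18.225″.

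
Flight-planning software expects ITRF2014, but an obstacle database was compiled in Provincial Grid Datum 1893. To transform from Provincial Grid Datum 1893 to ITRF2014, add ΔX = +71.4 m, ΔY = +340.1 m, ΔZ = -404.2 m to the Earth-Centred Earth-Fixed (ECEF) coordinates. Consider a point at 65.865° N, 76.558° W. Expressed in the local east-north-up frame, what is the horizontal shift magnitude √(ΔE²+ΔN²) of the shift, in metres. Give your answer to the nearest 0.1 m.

The local east axis at (φ, λ) is (−sin λ, cos λ, 0), so ΔE = −sin(-76.558°)·71.4 + cos(-76.558°)·340.1 = 148.50 m.
The local north axis is (−sin φ cos λ, −sin φ sin λ, cos φ), giving ΔN = -15.147 + 301.868 − 165.273 = 121.45 m.
Horizontal magnitude = √(ΔE² + ΔN²) = √(148.50² + 121.45²) = 191.84 m.

191.8 m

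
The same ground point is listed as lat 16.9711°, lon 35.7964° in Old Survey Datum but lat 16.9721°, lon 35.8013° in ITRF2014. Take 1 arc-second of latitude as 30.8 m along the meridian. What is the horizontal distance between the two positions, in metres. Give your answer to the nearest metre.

531 m

Δφ = 16.9721° − 16.9711° = +0.0010°; Δλ = 35.8013° − 35.7964° = +0.0049°.
1° of latitude = 3600 × 30.80 = 110880 m.
ΔN = Δφ × 110880 = 110.9 m; ΔE = Δλ × 110880 × cos(16.9711°) = +0.0049 × 110880 × 0.956452 = 519.7 m.
Distance = √(ΔE² + ΔN²) = √(519.7² + 110.9²) = 531.3 m.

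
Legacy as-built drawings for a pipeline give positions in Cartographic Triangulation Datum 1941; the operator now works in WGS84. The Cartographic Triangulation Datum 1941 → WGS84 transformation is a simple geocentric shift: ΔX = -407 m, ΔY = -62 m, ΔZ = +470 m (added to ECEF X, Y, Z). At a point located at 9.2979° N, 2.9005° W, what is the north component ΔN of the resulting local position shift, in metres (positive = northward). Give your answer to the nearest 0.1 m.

At φ = 9.2979°, λ = -2.9005°: sin φ = 0.161568, cos φ = 0.986862, sin λ = -0.050602, cos λ = 0.998719.
ΔN = −sin φ cos λ·ΔX − sin φ sin λ·ΔY + cos φ·ΔZ = −(0.161568)(0.998719)(-407) − (0.161568)(-0.050602)(-62) + (0.986862)(470) = 528.99 m.

ΔN = 529.0 m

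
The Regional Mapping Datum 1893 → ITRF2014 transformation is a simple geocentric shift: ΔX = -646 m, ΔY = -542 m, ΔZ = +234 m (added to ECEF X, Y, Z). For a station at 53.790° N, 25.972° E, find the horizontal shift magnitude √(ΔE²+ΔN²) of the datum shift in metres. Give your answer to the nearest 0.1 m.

At φ = 53.790°, λ = 25.972°: sin φ = 0.806857, cos φ = 0.590746, sin λ = 0.437932, cos λ = 0.899008.
ΔE = −sin λ·ΔX + cos λ·ΔY = −(0.437932)·(-646) + (0.899008)·(-542) = -204.36 m.
ΔN = −sin φ cos λ·ΔX − sin φ sin λ·ΔY + cos φ·ΔZ = −(0.806857)(0.899008)(-646) − (0.806857)(0.437932)(-542) + (0.590746)(234) = 798.34 m.
Horizontal magnitude = √(ΔE² + ΔN²) = √((-204.36)² + 798.34²) = 824.08 m.

824.1 m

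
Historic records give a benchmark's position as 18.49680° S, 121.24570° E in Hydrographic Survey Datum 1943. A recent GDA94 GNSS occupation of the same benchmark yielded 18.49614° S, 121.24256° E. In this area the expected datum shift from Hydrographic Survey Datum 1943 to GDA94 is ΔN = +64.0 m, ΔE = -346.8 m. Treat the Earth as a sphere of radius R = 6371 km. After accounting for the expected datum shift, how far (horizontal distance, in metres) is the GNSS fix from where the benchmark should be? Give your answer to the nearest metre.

Observed coordinate differences: Δφ = +0.00066°, Δλ = -0.00314°.
Converting to metres (1° lat = 111195 m, cos φ = 0.948341): observed ΔN = 73.4 m, observed ΔE = -331.1 m.
Subtracting the expected shift leaves a residual of 73.4 − (64.0) = 9.4 m north and -331.1 − (-346.8) = 15.7 m east.
Residual distance = √(9.4² + 15.7²) = 18.3 m.

18 m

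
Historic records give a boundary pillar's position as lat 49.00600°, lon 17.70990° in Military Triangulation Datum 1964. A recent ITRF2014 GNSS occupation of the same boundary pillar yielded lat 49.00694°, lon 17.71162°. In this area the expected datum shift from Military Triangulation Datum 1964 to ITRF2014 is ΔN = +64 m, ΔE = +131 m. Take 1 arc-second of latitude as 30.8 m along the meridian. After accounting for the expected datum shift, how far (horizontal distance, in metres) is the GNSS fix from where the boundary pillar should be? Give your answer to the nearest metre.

41 m

Observed coordinate differences: Δφ = +0.00094°, Δλ = +0.00172°.
Converting to metres (1° lat = 110880 m, cos φ = 0.655980): observed ΔN = 104.2 m, observed ΔE = 125.1 m.
Subtracting the expected shift leaves a residual of 104.2 − (64) = 40.2 m north and 125.1 − (131) = -5.9 m east.
Residual distance = √(40.2² + (-5.9)²) = 40.7 m.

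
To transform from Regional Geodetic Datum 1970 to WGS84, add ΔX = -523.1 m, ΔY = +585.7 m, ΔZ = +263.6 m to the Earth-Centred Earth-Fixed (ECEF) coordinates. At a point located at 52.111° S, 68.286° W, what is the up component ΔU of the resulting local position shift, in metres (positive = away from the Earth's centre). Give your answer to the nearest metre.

The local up (radial) axis is (cos φ cos λ, cos φ sin λ, sin φ), giving ΔU = -118.855 − 334.175 − 208.034 = -661.06 m.

ΔU = -661 m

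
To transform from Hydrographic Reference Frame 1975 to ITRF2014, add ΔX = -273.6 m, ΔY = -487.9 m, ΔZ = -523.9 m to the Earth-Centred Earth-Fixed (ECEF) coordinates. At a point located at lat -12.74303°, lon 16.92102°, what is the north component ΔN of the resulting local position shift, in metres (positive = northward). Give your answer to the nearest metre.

At φ = -12.74303°, λ = 16.92102°: sin φ = -0.220579, cos φ = 0.975369, sin λ = 0.291053, cos λ = 0.956707.
ΔN = −sin φ cos λ·ΔX − sin φ sin λ·ΔY + cos φ·ΔZ = −(-0.220579)(0.956707)(-273.6) − (-0.220579)(0.291053)(-487.9) + (0.975369)(-523.9) = -600.06 m.

ΔN = -600 m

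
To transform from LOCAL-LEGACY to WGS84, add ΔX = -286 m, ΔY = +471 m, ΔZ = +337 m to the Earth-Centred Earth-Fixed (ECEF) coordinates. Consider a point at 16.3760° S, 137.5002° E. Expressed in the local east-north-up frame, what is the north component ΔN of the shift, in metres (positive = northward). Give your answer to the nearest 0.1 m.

ΔN = 472.5 m

At φ = -16.3760°, λ = 137.5002°: sin φ = -0.281940, cos φ = 0.959432, sin λ = 0.675588, cos λ = -0.737280.
ΔN = −sin φ cos λ·ΔX − sin φ sin λ·ΔY + cos φ·ΔZ = −(-0.281940)(-0.737280)(-286) − (-0.281940)(0.675588)(471) + (0.959432)(337) = 472.49 m.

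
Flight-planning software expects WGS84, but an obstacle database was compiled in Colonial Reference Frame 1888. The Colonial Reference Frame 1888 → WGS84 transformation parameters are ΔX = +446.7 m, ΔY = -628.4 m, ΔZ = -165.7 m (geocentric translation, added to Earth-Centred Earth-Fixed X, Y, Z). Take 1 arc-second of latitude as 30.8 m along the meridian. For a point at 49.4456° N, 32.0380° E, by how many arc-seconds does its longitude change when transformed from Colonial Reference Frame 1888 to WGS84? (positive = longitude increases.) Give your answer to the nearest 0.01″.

sin φ = 0.759789, cos φ = 0.650170, sin λ = 0.530482, cos λ = 0.847696.
East component: ΔE = −sin λ·ΔX + cos λ·ΔY = −(0.530482)(446.7) + (0.847696)(-628.4) = -769.66 m.
1° of latitude spans 3600 × 30.80 = 110880 m; at latitude φ, 1° of longitude spans that × cos φ = 72090.8 m, so Δλ = -769.66 / 72090.8 × 3600 = -38.434″.

Δλ = -38.43″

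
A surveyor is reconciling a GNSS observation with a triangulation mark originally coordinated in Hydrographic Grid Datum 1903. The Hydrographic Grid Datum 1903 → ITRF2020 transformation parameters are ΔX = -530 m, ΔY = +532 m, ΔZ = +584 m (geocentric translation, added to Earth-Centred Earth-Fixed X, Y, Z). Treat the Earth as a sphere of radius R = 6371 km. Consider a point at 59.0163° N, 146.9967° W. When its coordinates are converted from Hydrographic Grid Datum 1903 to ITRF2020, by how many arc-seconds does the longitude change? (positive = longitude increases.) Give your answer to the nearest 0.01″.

Δλ = -46.21″

sin φ = 0.857314, cos φ = 0.514794, sin λ = -0.544687, cos λ = -0.838639.
East component: ΔE = −sin λ·ΔX + cos λ·ΔY = −(-0.544687)(-530) + (-0.838639)(532) = -734.84 m.
1° of latitude spans πR/180 = 111195 m; at latitude φ, 1° of longitude spans that × cos φ = 57242.5 m, so Δλ = -734.84 / 57242.5 × 3600 = -46.214″.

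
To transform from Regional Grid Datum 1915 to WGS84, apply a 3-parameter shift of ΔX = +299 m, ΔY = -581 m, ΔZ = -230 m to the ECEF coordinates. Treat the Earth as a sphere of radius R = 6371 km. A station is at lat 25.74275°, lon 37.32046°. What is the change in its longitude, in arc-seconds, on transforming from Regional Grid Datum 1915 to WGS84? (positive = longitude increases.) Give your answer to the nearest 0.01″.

sin φ = 0.434331, cos φ = 0.900753, sin λ = 0.606272, cos λ = 0.795257.
East component: ΔE = −sin λ·ΔX + cos λ·ΔY = −(0.606272)(299) + (0.795257)(-581) = -643.32 m.
1° of latitude spans πR/180 = 111195 m; at latitude φ, 1° of longitude spans that × cos φ = 100159.2 m, so Δλ = -643.32 / 100159.2 × 3600 = -23.123″.

Δλ = -23.12″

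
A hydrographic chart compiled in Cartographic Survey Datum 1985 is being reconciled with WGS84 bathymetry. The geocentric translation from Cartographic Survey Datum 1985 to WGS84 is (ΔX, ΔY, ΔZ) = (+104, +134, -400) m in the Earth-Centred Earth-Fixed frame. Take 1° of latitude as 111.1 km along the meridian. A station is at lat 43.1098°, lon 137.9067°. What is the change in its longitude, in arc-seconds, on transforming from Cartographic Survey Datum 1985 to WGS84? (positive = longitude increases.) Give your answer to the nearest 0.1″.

sin φ = 0.683399, cos φ = 0.730045, sin λ = 0.670340, cos λ = -0.742054.
East component: ΔE = −sin λ·ΔX + cos λ·ΔY = −(0.670340)(104) + (-0.742054)(134) = -169.15 m.
1° of latitude spans 111100 m; at latitude φ, 1° of longitude spans that × cos φ = 81108.0 m, so Δλ = -169.15 / 81108.0 × 3600 = -7.508″.

Δλ = -7.5″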